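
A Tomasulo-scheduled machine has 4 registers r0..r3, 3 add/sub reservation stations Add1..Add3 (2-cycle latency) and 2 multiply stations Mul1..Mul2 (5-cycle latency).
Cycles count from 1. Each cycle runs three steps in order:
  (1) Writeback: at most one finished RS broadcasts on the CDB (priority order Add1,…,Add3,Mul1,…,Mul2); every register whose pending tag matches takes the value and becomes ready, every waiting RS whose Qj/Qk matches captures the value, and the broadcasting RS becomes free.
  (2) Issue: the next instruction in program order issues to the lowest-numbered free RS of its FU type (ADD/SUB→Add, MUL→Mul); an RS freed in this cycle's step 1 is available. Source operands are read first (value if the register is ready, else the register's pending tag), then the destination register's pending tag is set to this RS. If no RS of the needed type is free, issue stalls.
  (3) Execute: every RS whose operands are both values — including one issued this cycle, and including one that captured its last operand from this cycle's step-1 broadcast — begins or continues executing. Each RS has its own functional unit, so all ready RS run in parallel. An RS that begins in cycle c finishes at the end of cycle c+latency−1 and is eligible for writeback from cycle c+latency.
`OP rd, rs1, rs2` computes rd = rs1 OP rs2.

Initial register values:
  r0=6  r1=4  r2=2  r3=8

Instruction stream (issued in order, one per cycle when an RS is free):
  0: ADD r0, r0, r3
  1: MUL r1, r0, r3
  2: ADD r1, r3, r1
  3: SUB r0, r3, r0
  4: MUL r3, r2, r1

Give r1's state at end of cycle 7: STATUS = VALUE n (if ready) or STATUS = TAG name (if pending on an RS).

STATUS = TAG Add1

cycle 1: issue ADD r0<-Add1 // r0:Add1,r1:4,r2:2,r3:8
cycle 2: issue MUL r1<-Mul1 // r0:Add1,r1:Mul1,r2:2,r3:8
cycle 3: CDB Add1=14; issue ADD r1<-Add1 // r0:14,r1:Add1,r2:2,r3:8
cycle 4: issue SUB r0<-Add2 // r0:Add2,r1:Add1,r2:2,r3:8
cycle 5: issue MUL r3<-Mul2 // r0:Add2,r1:Add1,r2:2,r3:Mul2
cycle 6: CDB Add2=-6 // r0:-6,r1:Add1,r2:2,r3:Mul2
cycle 7: - // r0:-6,r1:Add1,r2:2,r3:Mul2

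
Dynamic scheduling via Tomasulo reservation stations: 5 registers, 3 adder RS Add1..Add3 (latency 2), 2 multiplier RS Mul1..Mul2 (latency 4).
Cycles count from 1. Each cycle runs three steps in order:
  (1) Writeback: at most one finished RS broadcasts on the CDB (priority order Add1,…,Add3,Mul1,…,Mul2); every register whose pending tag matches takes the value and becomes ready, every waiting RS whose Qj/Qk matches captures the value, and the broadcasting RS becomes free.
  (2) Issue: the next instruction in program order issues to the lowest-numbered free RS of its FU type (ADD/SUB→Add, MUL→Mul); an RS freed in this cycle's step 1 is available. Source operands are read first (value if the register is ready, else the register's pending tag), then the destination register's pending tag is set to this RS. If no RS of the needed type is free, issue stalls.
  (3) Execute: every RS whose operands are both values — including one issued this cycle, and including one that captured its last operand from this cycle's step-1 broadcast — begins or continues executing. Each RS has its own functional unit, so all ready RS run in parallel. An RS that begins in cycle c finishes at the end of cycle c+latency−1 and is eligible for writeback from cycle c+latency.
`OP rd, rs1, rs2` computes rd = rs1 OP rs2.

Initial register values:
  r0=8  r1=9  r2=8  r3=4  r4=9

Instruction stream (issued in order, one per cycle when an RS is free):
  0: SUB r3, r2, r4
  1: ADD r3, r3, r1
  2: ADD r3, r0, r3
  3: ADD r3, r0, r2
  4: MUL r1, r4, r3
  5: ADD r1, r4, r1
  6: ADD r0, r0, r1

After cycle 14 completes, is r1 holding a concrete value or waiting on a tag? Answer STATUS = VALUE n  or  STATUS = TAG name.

STATUS = VALUE 153

  c1: issue SUB r3<-Add1  regs: r0:8,r1:9,r2:8,r3:Add1,r4:9
  c2: issue ADD r3<-Add2  regs: r0:8,r1:9,r2:8,r3:Add2,r4:9
  c3: CDB Add1=-1; issue ADD r3<-Add1  regs: r0:8,r1:9,r2:8,r3:Add1,r4:9
  c4: issue ADD r3<-Add3  regs: r0:8,r1:9,r2:8,r3:Add3,r4:9
  c5: CDB Add2=8; issue MUL r1<-Mul1  regs: r0:8,r1:Mul1,r2:8,r3:Add3,r4:9
  c6: CDB Add3=16; issue ADD r1<-Add2  regs: r0:8,r1:Add2,r2:8,r3:16,r4:9
  c7: CDB Add1=16; issue ADD r0<-Add1  regs: r0:Add1,r1:Add2,r2:8,r3:16,r4:9
  c8: -  regs: r0:Add1,r1:Add2,r2:8,r3:16,r4:9
  c9: -  regs: r0:Add1,r1:Add2,r2:8,r3:16,r4:9
  c10: CDB Mul1=144  regs: r0:Add1,r1:Add2,r2:8,r3:16,r4:9
  c11: -  regs: r0:Add1,r1:Add2,r2:8,r3:16,r4:9
  c12: CDB Add2=153  regs: r0:Add1,r1:153,r2:8,r3:16,r4:9
  c13: -  regs: r0:Add1,r1:153,r2:8,r3:16,r4:9
  c14: CDB Add1=161  regs: r0:161,r1:153,r2:8,r3:16,r4:9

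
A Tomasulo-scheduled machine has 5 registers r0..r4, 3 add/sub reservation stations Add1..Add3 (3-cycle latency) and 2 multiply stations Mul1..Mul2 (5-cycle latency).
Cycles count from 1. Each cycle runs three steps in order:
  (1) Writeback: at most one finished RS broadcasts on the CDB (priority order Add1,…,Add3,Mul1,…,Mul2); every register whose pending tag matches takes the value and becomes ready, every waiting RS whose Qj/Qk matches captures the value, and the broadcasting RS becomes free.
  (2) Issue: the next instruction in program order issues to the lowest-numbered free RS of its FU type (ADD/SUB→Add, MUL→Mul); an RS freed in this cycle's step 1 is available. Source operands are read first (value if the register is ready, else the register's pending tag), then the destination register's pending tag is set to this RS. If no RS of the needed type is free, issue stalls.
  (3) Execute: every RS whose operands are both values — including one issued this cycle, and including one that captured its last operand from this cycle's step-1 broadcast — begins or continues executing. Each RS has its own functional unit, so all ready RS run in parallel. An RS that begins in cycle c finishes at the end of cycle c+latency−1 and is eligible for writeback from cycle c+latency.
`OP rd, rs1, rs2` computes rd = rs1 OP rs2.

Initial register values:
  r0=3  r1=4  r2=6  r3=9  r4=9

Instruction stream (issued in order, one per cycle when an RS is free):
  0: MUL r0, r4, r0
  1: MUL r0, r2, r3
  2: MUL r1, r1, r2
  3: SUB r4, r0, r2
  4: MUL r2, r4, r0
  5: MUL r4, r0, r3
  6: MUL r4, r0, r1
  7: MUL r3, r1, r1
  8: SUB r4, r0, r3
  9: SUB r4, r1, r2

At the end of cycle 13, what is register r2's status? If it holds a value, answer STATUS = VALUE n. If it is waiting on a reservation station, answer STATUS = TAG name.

STATUS = TAG Mul2

cycle 1: issue MUL r0<-Mul1 // r0:Mul1,r1:4,r2:6,r3:9,r4:9
cycle 2: issue MUL r0<-Mul2 // r0:Mul2,r1:4,r2:6,r3:9,r4:9
cycle 3: stall // r0:Mul2,r1:4,r2:6,r3:9,r4:9
cycle 4: stall // r0:Mul2,r1:4,r2:6,r3:9,r4:9
cycle 5: stall // r0:Mul2,r1:4,r2:6,r3:9,r4:9
cycle 6: CDB Mul1=27; issue MUL r1<-Mul1 // r0:Mul2,r1:Mul1,r2:6,r3:9,r4:9
cycle 7: CDB Mul2=54; issue SUB r4<-Add1 // r0:54,r1:Mul1,r2:6,r3:9,r4:Add1
cycle 8: issue MUL r2<-Mul2 // r0:54,r1:Mul1,r2:Mul2,r3:9,r4:Add1
cycle 9: stall // r0:54,r1:Mul1,r2:Mul2,r3:9,r4:Add1
cycle 10: CDB Add1=48; stall // r0:54,r1:Mul1,r2:Mul2,r3:9,r4:48
cycle 11: CDB Mul1=24; issue MUL r4<-Mul1 // r0:54,r1:24,r2:Mul2,r3:9,r4:Mul1
cycle 12: stall // r0:54,r1:24,r2:Mul2,r3:9,r4:Mul1
cycle 13: stall // r0:54,r1:24,r2:Mul2,r3:9,r4:Mul1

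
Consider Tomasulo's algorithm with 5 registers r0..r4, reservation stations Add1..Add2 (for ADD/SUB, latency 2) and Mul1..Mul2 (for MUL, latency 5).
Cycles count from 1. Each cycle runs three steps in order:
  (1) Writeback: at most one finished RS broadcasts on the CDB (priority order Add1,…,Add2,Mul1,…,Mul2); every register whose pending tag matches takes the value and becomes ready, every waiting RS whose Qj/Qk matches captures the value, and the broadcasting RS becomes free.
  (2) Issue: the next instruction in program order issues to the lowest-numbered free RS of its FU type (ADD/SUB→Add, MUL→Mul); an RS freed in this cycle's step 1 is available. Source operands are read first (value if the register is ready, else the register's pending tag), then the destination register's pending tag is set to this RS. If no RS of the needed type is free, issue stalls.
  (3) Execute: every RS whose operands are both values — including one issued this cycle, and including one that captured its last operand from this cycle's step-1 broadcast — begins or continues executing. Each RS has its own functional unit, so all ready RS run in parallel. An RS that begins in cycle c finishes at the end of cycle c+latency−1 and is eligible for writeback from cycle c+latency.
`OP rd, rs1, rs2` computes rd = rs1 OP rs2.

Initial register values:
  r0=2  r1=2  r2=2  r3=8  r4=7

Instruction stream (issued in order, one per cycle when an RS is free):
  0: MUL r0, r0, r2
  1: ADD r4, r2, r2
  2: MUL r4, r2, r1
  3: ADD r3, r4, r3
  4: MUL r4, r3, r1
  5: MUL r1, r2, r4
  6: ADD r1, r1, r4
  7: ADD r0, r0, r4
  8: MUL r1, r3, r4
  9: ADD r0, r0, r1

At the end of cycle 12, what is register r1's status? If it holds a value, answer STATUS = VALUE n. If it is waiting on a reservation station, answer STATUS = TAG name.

  c1: issue MUL r0<-Mul1  regs: r0:Mul1,r1:2,r2:2,r3:8,r4:7
  c2: issue ADD r4<-Add1  regs: r0:Mul1,r1:2,r2:2,r3:8,r4:Add1
  c3: issue MUL r4<-Mul2  regs: r0:Mul1,r1:2,r2:2,r3:8,r4:Mul2
  c4: CDB Add1=4; issue ADD r3<-Add1  regs: r0:Mul1,r1:2,r2:2,r3:Add1,r4:Mul2
  c5: stall  regs: r0:Mul1,r1:2,r2:2,r3:Add1,r4:Mul2
  c6: CDB Mul1=4; issue MUL r4<-Mul1  regs: r0:4,r1:2,r2:2,r3:Add1,r4:Mul1
  c7: stall  regs: r0:4,r1:2,r2:2,r3:Add1,r4:Mul1
  c8: CDB Mul2=4; issue MUL r1<-Mul2  regs: r0:4,r1:Mul2,r2:2,r3:Add1,r4:Mul1
  c9: issue ADD r1<-Add2  regs: r0:4,r1:Add2,r2:2,r3:Add1,r4:Mul1
  c10: CDB Add1=12; issue ADD r0<-Add1  regs: r0:Add1,r1:Add2,r2:2,r3:12,r4:Mul1
  c11: stall  regs: r0:Add1,r1:Add2,r2:2,r3:12,r4:Mul1
  c12: stall  regs: r0:Add1,r1:Add2,r2:2,r3:12,r4:Mul1

STATUS = TAG Add2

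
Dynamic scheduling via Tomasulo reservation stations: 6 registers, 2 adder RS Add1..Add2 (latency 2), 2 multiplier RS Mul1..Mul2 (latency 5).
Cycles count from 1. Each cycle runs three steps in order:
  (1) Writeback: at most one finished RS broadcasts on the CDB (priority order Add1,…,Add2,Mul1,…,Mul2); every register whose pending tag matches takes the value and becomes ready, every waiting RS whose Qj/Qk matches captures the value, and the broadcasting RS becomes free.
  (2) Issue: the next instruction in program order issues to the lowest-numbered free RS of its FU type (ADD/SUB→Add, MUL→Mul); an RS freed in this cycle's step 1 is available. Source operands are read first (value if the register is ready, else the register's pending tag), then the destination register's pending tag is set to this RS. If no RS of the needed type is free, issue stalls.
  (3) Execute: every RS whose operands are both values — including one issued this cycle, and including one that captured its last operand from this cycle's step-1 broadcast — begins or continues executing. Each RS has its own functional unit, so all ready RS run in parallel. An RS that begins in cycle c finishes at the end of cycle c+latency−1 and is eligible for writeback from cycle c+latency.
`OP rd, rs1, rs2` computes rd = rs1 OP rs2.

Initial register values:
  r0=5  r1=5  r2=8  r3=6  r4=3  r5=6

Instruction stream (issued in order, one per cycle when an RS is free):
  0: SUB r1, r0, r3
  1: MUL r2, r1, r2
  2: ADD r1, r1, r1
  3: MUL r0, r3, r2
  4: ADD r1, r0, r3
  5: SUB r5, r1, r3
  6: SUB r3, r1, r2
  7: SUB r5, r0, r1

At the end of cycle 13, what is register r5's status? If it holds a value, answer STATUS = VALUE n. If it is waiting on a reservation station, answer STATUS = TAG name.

cycle 1: issue SUB r1<-Add1 // r0:5,r1:Add1,r2:8,r3:6,r4:3,r5:6
cycle 2: issue MUL r2<-Mul1 // r0:5,r1:Add1,r2:Mul1,r3:6,r4:3,r5:6
cycle 3: CDB Add1=-1; issue ADD r1<-Add1 // r0:5,r1:Add1,r2:Mul1,r3:6,r4:3,r5:6
cycle 4: issue MUL r0<-Mul2 // r0:Mul2,r1:Add1,r2:Mul1,r3:6,r4:3,r5:6
cycle 5: CDB Add1=-2; issue ADD r1<-Add1 // r0:Mul2,r1:Add1,r2:Mul1,r3:6,r4:3,r5:6
cycle 6: issue SUB r5<-Add2 // r0:Mul2,r1:Add1,r2:Mul1,r3:6,r4:3,r5:Add2
cycle 7: stall // r0:Mul2,r1:Add1,r2:Mul1,r3:6,r4:3,r5:Add2
cycle 8: CDB Mul1=-8; stall // r0:Mul2,r1:Add1,r2:-8,r3:6,r4:3,r5:Add2
cycle 9: stall // r0:Mul2,r1:Add1,r2:-8,r3:6,r4:3,r5:Add2
cycle 10: stall // r0:Mul2,r1:Add1,r2:-8,r3:6,r4:3,r5:Add2
cycle 11: stall // r0:Mul2,r1:Add1,r2:-8,r3:6,r4:3,r5:Add2
cycle 12: stall // r0:Mul2,r1:Add1,r2:-8,r3:6,r4:3,r5:Add2
cycle 13: CDB Mul2=-48; stall // r0:-48,r1:Add1,r2:-8,r3:6,r4:3,r5:Add2

STATUS = TAG Add2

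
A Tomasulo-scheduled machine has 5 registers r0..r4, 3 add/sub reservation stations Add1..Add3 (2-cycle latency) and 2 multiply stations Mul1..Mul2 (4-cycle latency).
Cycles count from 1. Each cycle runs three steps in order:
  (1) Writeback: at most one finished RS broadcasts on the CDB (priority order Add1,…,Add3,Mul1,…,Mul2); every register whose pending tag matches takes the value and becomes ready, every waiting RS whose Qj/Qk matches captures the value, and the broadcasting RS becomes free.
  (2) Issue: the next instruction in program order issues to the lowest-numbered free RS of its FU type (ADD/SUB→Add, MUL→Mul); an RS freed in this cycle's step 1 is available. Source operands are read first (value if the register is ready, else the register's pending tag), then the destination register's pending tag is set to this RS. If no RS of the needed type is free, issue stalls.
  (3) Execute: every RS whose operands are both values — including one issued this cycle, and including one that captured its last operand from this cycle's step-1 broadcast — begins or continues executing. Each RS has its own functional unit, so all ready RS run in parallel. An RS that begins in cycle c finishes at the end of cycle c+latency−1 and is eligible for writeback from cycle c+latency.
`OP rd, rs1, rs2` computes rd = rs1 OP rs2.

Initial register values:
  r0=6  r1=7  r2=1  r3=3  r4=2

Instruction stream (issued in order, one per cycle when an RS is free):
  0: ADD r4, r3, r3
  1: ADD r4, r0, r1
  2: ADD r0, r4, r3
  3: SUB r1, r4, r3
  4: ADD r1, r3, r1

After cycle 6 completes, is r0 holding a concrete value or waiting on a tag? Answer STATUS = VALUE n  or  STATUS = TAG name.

STATUS = VALUE 16

  c1: issue ADD r4<-Add1  regs: r0:6,r1:7,r2:1,r3:3,r4:Add1
  c2: issue ADD r4<-Add2  regs: r0:6,r1:7,r2:1,r3:3,r4:Add2
  c3: CDB Add1=6; issue ADD r0<-Add1  regs: r0:Add1,r1:7,r2:1,r3:3,r4:Add2
  c4: CDB Add2=13; issue SUB r1<-Add2  regs: r0:Add1,r1:Add2,r2:1,r3:3,r4:13
  c5: issue ADD r1<-Add3  regs: r0:Add1,r1:Add3,r2:1,r3:3,r4:13
  c6: CDB Add1=16  regs: r0:16,r1:Add3,r2:1,r3:3,r4:13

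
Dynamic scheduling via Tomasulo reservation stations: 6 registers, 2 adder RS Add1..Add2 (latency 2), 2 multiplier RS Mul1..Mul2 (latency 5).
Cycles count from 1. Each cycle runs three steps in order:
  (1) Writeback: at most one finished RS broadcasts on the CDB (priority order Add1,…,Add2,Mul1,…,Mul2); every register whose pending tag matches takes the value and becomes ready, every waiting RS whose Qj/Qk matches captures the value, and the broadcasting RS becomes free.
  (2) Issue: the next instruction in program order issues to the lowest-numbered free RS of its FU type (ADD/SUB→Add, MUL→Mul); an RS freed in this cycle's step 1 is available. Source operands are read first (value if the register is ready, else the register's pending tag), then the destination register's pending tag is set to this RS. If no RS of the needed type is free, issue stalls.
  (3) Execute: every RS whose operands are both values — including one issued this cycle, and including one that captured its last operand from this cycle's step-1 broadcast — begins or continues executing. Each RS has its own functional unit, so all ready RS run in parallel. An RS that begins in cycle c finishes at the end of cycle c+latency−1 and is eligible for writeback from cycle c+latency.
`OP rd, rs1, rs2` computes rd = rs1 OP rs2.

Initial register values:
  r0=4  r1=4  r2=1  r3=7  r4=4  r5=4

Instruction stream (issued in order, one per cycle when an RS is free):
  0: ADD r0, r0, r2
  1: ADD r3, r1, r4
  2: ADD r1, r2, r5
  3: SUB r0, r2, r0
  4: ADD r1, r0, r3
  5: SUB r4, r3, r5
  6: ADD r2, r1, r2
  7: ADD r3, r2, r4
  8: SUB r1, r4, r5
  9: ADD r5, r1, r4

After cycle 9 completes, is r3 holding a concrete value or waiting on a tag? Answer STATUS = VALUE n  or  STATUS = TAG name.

STATUS = TAG Add2

  c1: issue ADD r0<-Add1  regs: r0:Add1,r1:4,r2:1,r3:7,r4:4,r5:4
  c2: issue ADD r3<-Add2  regs: r0:Add1,r1:4,r2:1,r3:Add2,r4:4,r5:4
  c3: CDB Add1=5; issue ADD r1<-Add1  regs: r0:5,r1:Add1,r2:1,r3:Add2,r4:4,r5:4
  c4: CDB Add2=8; issue SUB r0<-Add2  regs: r0:Add2,r1:Add1,r2:1,r3:8,r4:4,r5:4
  c5: CDB Add1=5; issue ADD r1<-Add1  regs: r0:Add2,r1:Add1,r2:1,r3:8,r4:4,r5:4
  c6: CDB Add2=-4; issue SUB r4<-Add2  regs: r0:-4,r1:Add1,r2:1,r3:8,r4:Add2,r5:4
  c7: stall  regs: r0:-4,r1:Add1,r2:1,r3:8,r4:Add2,r5:4
  c8: CDB Add1=4; issue ADD r2<-Add1  regs: r0:-4,r1:4,r2:Add1,r3:8,r4:Add2,r5:4
  c9: CDB Add2=4; issue ADD r3<-Add2  regs: r0:-4,r1:4,r2:Add1,r3:Add2,r4:4,r5:4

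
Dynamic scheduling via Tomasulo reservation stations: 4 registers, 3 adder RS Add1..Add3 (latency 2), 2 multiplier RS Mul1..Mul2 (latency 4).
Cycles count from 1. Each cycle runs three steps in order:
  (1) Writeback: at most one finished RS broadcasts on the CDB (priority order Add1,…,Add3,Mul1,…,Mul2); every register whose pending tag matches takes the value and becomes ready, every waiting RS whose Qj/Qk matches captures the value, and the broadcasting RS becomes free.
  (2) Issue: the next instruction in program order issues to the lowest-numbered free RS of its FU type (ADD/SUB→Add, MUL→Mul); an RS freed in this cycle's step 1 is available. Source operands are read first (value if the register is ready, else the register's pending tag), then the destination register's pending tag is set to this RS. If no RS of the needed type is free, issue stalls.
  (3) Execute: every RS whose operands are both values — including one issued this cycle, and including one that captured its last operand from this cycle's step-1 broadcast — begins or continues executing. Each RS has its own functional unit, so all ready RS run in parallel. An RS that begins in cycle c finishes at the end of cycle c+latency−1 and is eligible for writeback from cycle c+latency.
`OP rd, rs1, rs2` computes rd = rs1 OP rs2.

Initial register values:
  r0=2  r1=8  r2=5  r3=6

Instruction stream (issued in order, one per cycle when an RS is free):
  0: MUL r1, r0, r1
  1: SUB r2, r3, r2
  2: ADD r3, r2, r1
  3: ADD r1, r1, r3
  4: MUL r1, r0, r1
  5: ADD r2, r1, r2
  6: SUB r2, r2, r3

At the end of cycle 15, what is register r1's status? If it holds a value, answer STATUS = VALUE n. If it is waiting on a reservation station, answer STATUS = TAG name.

  c1: issue MUL r1<-Mul1  regs: r0:2,r1:Mul1,r2:5,r3:6
  c2: issue SUB r2<-Add1  regs: r0:2,r1:Mul1,r2:Add1,r3:6
  c3: issue ADD r3<-Add2  regs: r0:2,r1:Mul1,r2:Add1,r3:Add2
  c4: CDB Add1=1; issue ADD r1<-Add1  regs: r0:2,r1:Add1,r2:1,r3:Add2
  c5: CDB Mul1=16; issue MUL r1<-Mul1  regs: r0:2,r1:Mul1,r2:1,r3:Add2
  c6: issue ADD r2<-Add3  regs: r0:2,r1:Mul1,r2:Add3,r3:Add2
  c7: CDB Add2=17; issue SUB r2<-Add2  regs: r0:2,r1:Mul1,r2:Add2,r3:17
  c8: -  regs: r0:2,r1:Mul1,r2:Add2,r3:17
  c9: CDB Add1=33  regs: r0:2,r1:Mul1,r2:Add2,r3:17
  c10: -  regs: r0:2,r1:Mul1,r2:Add2,r3:17
  c11: -  regs: r0:2,r1:Mul1,r2:Add2,r3:17
  c12: -  regs: r0:2,r1:Mul1,r2:Add2,r3:17
  c13: CDB Mul1=66  regs: r0:2,r1:66,r2:Add2,r3:17
  c14: -  regs: r0:2,r1:66,r2:Add2,r3:17
  c15: CDB Add3=67  regs: r0:2,r1:66,r2:Add2,r3:17

STATUS = VALUE 66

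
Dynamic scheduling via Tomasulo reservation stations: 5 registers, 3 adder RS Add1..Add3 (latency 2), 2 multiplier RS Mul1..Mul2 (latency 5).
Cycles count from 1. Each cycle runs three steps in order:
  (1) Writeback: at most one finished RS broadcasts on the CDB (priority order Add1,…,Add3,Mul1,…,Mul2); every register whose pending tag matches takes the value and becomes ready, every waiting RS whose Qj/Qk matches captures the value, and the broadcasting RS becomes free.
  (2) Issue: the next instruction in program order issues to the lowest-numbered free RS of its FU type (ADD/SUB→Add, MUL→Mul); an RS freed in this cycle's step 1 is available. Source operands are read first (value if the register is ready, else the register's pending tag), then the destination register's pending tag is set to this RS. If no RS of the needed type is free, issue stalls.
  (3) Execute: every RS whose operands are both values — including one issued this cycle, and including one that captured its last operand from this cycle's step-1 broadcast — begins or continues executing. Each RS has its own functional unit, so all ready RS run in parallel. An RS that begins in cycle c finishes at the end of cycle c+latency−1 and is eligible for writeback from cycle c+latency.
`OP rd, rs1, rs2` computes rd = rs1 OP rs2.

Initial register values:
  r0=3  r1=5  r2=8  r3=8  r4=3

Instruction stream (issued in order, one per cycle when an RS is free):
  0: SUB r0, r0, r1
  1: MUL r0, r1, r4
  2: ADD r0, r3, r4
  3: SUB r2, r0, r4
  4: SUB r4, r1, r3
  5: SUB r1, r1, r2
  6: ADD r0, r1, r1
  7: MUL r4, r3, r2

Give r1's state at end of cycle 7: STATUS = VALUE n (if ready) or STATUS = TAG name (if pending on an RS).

STATUS = TAG Add3

  c1: issue SUB r0<-Add1  regs: r0:Add1,r1:5,r2:8,r3:8,r4:3
  c2: issue MUL r0<-Mul1  regs: r0:Mul1,r1:5,r2:8,r3:8,r4:3
  c3: CDB Add1=-2; issue ADD r0<-Add1  regs: r0:Add1,r1:5,r2:8,r3:8,r4:3
  c4: issue SUB r2<-Add2  regs: r0:Add1,r1:5,r2:Add2,r3:8,r4:3
  c5: CDB Add1=11; issue SUB r4<-Add1  regs: r0:11,r1:5,r2:Add2,r3:8,r4:Add1
  c6: issue SUB r1<-Add3  regs: r0:11,r1:Add3,r2:Add2,r3:8,r4:Add1
  c7: CDB Add1=-3; issue ADD r0<-Add1  regs: r0:Add1,r1:Add3,r2:Add2,r3:8,r4:-3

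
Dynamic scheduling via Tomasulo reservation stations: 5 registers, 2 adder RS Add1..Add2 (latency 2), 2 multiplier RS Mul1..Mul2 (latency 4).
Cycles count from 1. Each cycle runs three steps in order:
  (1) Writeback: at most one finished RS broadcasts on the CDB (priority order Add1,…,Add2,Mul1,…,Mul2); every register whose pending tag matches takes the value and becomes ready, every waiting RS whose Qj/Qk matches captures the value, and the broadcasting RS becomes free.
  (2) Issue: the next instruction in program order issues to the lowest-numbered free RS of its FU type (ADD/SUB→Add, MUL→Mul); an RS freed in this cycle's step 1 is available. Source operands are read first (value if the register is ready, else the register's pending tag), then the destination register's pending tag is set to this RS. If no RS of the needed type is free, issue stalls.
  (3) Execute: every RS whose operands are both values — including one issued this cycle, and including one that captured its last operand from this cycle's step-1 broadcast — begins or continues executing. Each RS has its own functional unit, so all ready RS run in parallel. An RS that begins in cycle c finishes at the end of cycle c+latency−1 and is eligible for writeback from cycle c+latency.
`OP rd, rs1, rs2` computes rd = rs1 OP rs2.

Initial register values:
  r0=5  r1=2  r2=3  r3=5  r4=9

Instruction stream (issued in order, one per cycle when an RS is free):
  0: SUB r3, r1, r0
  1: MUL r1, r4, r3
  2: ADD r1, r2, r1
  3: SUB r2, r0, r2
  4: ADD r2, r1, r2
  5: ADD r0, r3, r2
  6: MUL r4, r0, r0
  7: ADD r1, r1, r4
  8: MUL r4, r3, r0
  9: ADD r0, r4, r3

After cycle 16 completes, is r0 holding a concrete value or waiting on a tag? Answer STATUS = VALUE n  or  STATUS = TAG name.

  c1: issue SUB r3<-Add1  regs: r0:5,r1:2,r2:3,r3:Add1,r4:9
  c2: issue MUL r1<-Mul1  regs: r0:5,r1:Mul1,r2:3,r3:Add1,r4:9
  c3: CDB Add1=-3; issue ADD r1<-Add1  regs: r0:5,r1:Add1,r2:3,r3:-3,r4:9
  c4: issue SUB r2<-Add2  regs: r0:5,r1:Add1,r2:Add2,r3:-3,r4:9
  c5: stall  regs: r0:5,r1:Add1,r2:Add2,r3:-3,r4:9
  c6: CDB Add2=2; issue ADD r2<-Add2  regs: r0:5,r1:Add1,r2:Add2,r3:-3,r4:9
  c7: CDB Mul1=-27; stall  regs: r0:5,r1:Add1,r2:Add2,r3:-3,r4:9
  c8: stall  regs: r0:5,r1:Add1,r2:Add2,r3:-3,r4:9
  c9: CDB Add1=-24; issue ADD r0<-Add1  regs: r0:Add1,r1:-24,r2:Add2,r3:-3,r4:9
  c10: issue MUL r4<-Mul1  regs: r0:Add1,r1:-24,r2:Add2,r3:-3,r4:Mul1
  c11: CDB Add2=-22; issue ADD r1<-Add2  regs: r0:Add1,r1:Add2,r2:-22,r3:-3,r4:Mul1
  c12: issue MUL r4<-Mul2  regs: r0:Add1,r1:Add2,r2:-22,r3:-3,r4:Mul2
  c13: CDB Add1=-25; issue ADD r0<-Add1  regs: r0:Add1,r1:Add2,r2:-22,r3:-3,r4:Mul2
  c14: -  regs: r0:Add1,r1:Add2,r2:-22,r3:-3,r4:Mul2
  c15: -  regs: r0:Add1,r1:Add2,r2:-22,r3:-3,r4:Mul2
  c16: -  regs: r0:Add1,r1:Add2,r2:-22,r3:-3,r4:Mul2

STATUS = TAG Add1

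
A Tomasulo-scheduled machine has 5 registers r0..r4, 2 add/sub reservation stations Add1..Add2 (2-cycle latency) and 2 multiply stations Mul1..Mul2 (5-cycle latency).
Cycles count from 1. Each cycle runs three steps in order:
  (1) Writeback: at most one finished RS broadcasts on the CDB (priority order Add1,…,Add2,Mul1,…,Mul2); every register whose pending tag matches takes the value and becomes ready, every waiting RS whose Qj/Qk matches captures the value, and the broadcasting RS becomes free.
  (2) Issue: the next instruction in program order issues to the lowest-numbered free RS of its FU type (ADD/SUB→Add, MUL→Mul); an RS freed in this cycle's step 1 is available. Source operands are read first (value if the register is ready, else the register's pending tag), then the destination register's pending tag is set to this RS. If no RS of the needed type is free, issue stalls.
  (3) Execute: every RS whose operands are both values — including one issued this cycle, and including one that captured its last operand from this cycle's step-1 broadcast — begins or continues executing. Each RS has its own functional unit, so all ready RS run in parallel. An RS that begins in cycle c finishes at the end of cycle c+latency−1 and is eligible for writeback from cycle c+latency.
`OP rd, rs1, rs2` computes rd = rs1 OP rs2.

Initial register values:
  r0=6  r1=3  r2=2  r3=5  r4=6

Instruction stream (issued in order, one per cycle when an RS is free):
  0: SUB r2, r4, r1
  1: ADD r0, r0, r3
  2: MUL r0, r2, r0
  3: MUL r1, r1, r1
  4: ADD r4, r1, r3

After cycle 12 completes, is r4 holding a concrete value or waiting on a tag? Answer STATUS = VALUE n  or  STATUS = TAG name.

c1: issue SUB r2<-Add1 | r0:6,r1:3,r2:Add1,r3:5,r4:6
c2: issue ADD r0<-Add2 | r0:Add2,r1:3,r2:Add1,r3:5,r4:6
c3: CDB Add1=3; issue MUL r0<-Mul1 | r0:Mul1,r1:3,r2:3,r3:5,r4:6
c4: CDB Add2=11; issue MUL r1<-Mul2 | r0:Mul1,r1:Mul2,r2:3,r3:5,r4:6
c5: issue ADD r4<-Add1 | r0:Mul1,r1:Mul2,r2:3,r3:5,r4:Add1
c6: - | r0:Mul1,r1:Mul2,r2:3,r3:5,r4:Add1
c7: - | r0:Mul1,r1:Mul2,r2:3,r3:5,r4:Add1
c8: - | r0:Mul1,r1:Mul2,r2:3,r3:5,r4:Add1
c9: CDB Mul1=33 | r0:33,r1:Mul2,r2:3,r3:5,r4:Add1
c10: CDB Mul2=9 | r0:33,r1:9,r2:3,r3:5,r4:Add1
c11: - | r0:33,r1:9,r2:3,r3:5,r4:Add1
c12: CDB Add1=14 | r0:33,r1:9,r2:3,r3:5,r4:14

STATUS = VALUE 14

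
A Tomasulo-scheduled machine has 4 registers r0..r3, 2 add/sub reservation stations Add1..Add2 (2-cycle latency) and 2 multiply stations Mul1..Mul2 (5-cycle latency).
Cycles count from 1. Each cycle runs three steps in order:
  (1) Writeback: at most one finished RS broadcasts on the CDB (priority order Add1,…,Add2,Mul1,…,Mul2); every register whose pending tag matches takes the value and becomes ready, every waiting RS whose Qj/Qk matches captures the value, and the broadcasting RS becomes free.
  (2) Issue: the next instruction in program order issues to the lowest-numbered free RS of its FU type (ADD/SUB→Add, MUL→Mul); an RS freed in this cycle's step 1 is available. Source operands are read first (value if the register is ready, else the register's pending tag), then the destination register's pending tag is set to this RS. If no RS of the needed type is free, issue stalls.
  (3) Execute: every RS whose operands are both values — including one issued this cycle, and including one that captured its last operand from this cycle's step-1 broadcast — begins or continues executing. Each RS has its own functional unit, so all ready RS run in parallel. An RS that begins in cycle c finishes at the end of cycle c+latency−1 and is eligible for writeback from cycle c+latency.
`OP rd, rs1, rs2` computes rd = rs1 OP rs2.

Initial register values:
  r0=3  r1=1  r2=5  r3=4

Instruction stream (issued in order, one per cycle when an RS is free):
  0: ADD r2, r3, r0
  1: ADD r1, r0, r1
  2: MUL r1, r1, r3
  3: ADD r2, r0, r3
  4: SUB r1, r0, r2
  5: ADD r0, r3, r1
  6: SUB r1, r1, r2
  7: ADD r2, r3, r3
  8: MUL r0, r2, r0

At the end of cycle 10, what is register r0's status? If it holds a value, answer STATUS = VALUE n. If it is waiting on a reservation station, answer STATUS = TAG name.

STATUS = VALUE 0

c1: issue ADD r2<-Add1 | r0:3,r1:1,r2:Add1,r3:4
c2: issue ADD r1<-Add2 | r0:3,r1:Add2,r2:Add1,r3:4
c3: CDB Add1=7; issue MUL r1<-Mul1 | r0:3,r1:Mul1,r2:7,r3:4
c4: CDB Add2=4; issue ADD r2<-Add1 | r0:3,r1:Mul1,r2:Add1,r3:4
c5: issue SUB r1<-Add2 | r0:3,r1:Add2,r2:Add1,r3:4
c6: CDB Add1=7; issue ADD r0<-Add1 | r0:Add1,r1:Add2,r2:7,r3:4
c7: stall | r0:Add1,r1:Add2,r2:7,r3:4
c8: CDB Add2=-4; issue SUB r1<-Add2 | r0:Add1,r1:Add2,r2:7,r3:4
c9: CDB Mul1=16; stall | r0:Add1,r1:Add2,r2:7,r3:4
c10: CDB Add1=0; issue ADD r2<-Add1 | r0:0,r1:Add2,r2:Add1,r3:4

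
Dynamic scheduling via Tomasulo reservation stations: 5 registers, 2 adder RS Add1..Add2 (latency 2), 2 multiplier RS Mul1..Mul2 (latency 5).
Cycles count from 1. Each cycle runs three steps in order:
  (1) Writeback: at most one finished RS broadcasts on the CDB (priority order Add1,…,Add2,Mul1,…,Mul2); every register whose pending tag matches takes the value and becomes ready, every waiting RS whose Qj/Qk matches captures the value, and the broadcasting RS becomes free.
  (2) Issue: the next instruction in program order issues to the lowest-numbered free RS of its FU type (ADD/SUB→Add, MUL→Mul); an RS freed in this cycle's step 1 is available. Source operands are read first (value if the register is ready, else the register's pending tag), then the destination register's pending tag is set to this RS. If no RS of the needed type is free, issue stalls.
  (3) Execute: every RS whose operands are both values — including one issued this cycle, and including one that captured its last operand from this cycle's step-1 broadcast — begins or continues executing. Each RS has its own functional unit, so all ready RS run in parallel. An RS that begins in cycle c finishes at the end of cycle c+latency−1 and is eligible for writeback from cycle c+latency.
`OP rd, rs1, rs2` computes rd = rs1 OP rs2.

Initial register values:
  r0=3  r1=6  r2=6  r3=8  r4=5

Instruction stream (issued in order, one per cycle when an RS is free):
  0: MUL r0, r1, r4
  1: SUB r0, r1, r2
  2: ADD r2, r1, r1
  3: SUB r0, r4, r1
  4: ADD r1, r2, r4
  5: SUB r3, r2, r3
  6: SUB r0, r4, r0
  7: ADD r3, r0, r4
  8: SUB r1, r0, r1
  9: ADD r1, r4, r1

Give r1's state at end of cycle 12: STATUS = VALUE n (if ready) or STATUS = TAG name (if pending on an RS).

STATUS = TAG Add1

cycle 1: issue MUL r0<-Mul1 // r0:Mul1,r1:6,r2:6,r3:8,r4:5
cycle 2: issue SUB r0<-Add1 // r0:Add1,r1:6,r2:6,r3:8,r4:5
cycle 3: issue ADD r2<-Add2 // r0:Add1,r1:6,r2:Add2,r3:8,r4:5
cycle 4: CDB Add1=0; issue SUB r0<-Add1 // r0:Add1,r1:6,r2:Add2,r3:8,r4:5
cycle 5: CDB Add2=12; issue ADD r1<-Add2 // r0:Add1,r1:Add2,r2:12,r3:8,r4:5
cycle 6: CDB Add1=-1; issue SUB r3<-Add1 // r0:-1,r1:Add2,r2:12,r3:Add1,r4:5
cycle 7: CDB Add2=17; issue SUB r0<-Add2 // r0:Add2,r1:17,r2:12,r3:Add1,r4:5
cycle 8: CDB Add1=4; issue ADD r3<-Add1 // r0:Add2,r1:17,r2:12,r3:Add1,r4:5
cycle 9: CDB Add2=6; issue SUB r1<-Add2 // r0:6,r1:Add2,r2:12,r3:Add1,r4:5
cycle 10: CDB Mul1=30; stall // r0:6,r1:Add2,r2:12,r3:Add1,r4:5
cycle 11: CDB Add1=11; issue ADD r1<-Add1 // r0:6,r1:Add1,r2:12,r3:11,r4:5
cycle 12: CDB Add2=-11 // r0:6,r1:Add1,r2:12,r3:11,r4:5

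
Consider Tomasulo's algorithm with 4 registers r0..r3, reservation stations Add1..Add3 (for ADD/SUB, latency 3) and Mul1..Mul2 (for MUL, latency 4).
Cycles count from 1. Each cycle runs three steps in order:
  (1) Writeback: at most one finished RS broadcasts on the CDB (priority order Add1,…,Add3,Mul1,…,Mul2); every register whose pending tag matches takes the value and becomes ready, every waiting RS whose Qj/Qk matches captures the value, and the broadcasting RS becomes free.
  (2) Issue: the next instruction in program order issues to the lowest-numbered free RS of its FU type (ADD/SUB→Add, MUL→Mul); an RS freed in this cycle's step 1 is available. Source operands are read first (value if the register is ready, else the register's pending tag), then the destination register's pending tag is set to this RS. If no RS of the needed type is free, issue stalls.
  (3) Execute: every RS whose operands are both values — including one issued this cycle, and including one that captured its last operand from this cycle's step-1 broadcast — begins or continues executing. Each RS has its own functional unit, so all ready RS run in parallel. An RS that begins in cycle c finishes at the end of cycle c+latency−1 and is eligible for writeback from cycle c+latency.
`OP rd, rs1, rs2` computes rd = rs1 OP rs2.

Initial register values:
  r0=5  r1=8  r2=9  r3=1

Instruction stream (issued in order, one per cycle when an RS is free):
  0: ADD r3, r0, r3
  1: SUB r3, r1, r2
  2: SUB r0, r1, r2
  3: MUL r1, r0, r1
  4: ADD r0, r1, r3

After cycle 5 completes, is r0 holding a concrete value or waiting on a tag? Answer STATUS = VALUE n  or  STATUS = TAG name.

STATUS = TAG Add1

cycle 1: issue ADD r3<-Add1 // r0:5,r1:8,r2:9,r3:Add1
cycle 2: issue SUB r3<-Add2 // r0:5,r1:8,r2:9,r3:Add2
cycle 3: issue SUB r0<-Add3 // r0:Add3,r1:8,r2:9,r3:Add2
cycle 4: CDB Add1=6; issue MUL r1<-Mul1 // r0:Add3,r1:Mul1,r2:9,r3:Add2
cycle 5: CDB Add2=-1; issue ADD r0<-Add1 // r0:Add1,r1:Mul1,r2:9,r3:-1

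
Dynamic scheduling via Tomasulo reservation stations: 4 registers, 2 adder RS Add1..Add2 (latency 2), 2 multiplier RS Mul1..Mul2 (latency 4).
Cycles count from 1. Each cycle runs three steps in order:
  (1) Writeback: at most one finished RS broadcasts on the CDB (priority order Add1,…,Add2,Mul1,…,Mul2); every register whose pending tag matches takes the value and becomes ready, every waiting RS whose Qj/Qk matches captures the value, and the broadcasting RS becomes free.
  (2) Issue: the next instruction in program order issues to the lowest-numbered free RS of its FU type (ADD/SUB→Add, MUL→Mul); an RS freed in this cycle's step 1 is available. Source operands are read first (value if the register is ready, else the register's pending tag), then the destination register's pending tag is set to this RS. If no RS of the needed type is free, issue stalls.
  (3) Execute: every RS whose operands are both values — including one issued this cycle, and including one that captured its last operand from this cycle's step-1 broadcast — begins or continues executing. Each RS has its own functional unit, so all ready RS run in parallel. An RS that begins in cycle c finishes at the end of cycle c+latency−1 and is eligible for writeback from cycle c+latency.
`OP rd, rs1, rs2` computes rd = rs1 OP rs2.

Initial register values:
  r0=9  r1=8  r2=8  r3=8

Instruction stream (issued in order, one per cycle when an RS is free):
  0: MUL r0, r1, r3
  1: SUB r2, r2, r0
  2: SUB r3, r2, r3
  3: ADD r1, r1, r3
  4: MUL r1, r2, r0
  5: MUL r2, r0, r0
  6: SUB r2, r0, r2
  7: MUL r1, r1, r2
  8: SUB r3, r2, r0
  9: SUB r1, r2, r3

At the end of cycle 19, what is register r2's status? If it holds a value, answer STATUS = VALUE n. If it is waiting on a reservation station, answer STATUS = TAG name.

STATUS = VALUE -4032

  c1: issue MUL r0<-Mul1  regs: r0:Mul1,r1:8,r2:8,r3:8
  c2: issue SUB r2<-Add1  regs: r0:Mul1,r1:8,r2:Add1,r3:8
  c3: issue SUB r3<-Add2  regs: r0:Mul1,r1:8,r2:Add1,r3:Add2
  c4: stall  regs: r0:Mul1,r1:8,r2:Add1,r3:Add2
  c5: CDB Mul1=64; stall  regs: r0:64,r1:8,r2:Add1,r3:Add2
  c6: stall  regs: r0:64,r1:8,r2:Add1,r3:Add2
  c7: CDB Add1=-56; issue ADD r1<-Add1  regs: r0:64,r1:Add1,r2:-56,r3:Add2
  c8: issue MUL r1<-Mul1  regs: r0:64,r1:Mul1,r2:-56,r3:Add2
  c9: CDB Add2=-64; issue MUL r2<-Mul2  regs: r0:64,r1:Mul1,r2:Mul2,r3:-64
  c10: issue SUB r2<-Add2  regs: r0:64,r1:Mul1,r2:Add2,r3:-64
  c11: CDB Add1=-56; stall  regs: r0:64,r1:Mul1,r2:Add2,r3:-64
  c12: CDB Mul1=-3584; issue MUL r1<-Mul1  regs: r0:64,r1:Mul1,r2:Add2,r3:-64
  c13: CDB Mul2=4096; issue SUB r3<-Add1  regs: r0:64,r1:Mul1,r2:Add2,r3:Add1
  c14: stall  regs: r0:64,r1:Mul1,r2:Add2,r3:Add1
  c15: CDB Add2=-4032; issue SUB r1<-Add2  regs: r0:64,r1:Add2,r2:-4032,r3:Add1
  c16: -  regs: r0:64,r1:Add2,r2:-4032,r3:Add1
  c17: CDB Add1=-4096  regs: r0:64,r1:Add2,r2:-4032,r3:-4096
  c18: -  regs: r0:64,r1:Add2,r2:-4032,r3:-4096
  c19: CDB Add2=64  regs: r0:64,r1:64,r2:-4032,r3:-4096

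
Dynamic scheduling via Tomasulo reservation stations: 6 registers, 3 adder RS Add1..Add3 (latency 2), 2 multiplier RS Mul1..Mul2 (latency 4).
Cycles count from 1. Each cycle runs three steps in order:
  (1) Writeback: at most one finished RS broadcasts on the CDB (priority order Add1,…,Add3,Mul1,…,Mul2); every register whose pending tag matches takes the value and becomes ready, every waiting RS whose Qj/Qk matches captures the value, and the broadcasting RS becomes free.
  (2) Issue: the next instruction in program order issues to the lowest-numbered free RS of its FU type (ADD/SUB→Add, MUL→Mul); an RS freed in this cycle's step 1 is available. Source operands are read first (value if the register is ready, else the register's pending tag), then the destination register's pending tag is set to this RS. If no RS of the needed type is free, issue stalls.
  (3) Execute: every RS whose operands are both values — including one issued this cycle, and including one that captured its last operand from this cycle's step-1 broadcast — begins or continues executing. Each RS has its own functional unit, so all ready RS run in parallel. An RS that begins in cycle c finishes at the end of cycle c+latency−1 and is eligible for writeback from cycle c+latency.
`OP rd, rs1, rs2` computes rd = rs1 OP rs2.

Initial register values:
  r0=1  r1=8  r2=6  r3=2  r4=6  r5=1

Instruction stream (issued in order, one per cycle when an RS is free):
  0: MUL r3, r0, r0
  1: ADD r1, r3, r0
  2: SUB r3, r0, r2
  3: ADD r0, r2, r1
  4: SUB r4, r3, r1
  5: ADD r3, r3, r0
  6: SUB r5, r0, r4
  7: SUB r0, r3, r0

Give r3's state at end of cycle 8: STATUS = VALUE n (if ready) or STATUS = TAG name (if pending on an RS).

  c1: issue MUL r3<-Mul1  regs: r0:1,r1:8,r2:6,r3:Mul1,r4:6,r5:1
  c2: issue ADD r1<-Add1  regs: r0:1,r1:Add1,r2:6,r3:Mul1,r4:6,r5:1
  c3: issue SUB r3<-Add2  regs: r0:1,r1:Add1,r2:6,r3:Add2,r4:6,r5:1
  c4: issue ADD r0<-Add3  regs: r0:Add3,r1:Add1,r2:6,r3:Add2,r4:6,r5:1
  c5: CDB Add2=-5; issue SUB r4<-Add2  regs: r0:Add3,r1:Add1,r2:6,r3:-5,r4:Add2,r5:1
  c6: CDB Mul1=1; stall  regs: r0:Add3,r1:Add1,r2:6,r3:-5,r4:Add2,r5:1
  c7: stall  regs: r0:Add3,r1:Add1,r2:6,r3:-5,r4:Add2,r5:1
  c8: CDB Add1=2; issue ADD r3<-Add1  regs: r0:Add3,r1:2,r2:6,r3:Add1,r4:Add2,r5:1

STATUS = TAG Add1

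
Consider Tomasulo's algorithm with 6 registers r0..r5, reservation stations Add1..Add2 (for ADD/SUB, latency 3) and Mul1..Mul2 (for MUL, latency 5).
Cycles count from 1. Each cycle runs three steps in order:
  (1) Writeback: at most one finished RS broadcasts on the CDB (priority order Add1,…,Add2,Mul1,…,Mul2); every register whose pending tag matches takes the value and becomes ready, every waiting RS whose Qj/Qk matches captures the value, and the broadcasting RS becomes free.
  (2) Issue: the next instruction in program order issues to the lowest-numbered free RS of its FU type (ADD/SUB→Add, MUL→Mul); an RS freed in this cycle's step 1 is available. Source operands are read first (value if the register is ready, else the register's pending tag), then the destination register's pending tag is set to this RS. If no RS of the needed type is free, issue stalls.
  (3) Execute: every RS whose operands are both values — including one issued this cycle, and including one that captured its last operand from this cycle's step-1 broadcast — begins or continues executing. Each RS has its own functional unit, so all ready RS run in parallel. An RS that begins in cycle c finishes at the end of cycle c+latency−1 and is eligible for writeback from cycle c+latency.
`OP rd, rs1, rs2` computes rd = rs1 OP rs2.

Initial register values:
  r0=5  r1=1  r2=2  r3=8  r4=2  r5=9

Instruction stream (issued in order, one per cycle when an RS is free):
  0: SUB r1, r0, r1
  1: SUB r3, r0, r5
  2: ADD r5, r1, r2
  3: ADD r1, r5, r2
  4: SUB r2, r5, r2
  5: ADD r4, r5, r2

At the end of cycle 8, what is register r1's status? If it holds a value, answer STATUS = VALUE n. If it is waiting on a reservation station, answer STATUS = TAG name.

c1: issue SUB r1<-Add1 | r0:5,r1:Add1,r2:2,r3:8,r4:2,r5:9
c2: issue SUB r3<-Add2 | r0:5,r1:Add1,r2:2,r3:Add2,r4:2,r5:9
c3: stall | r0:5,r1:Add1,r2:2,r3:Add2,r4:2,r5:9
c4: CDB Add1=4; issue ADD r5<-Add1 | r0:5,r1:4,r2:2,r3:Add2,r4:2,r5:Add1
c5: CDB Add2=-4; issue ADD r1<-Add2 | r0:5,r1:Add2,r2:2,r3:-4,r4:2,r5:Add1
c6: stall | r0:5,r1:Add2,r2:2,r3:-4,r4:2,r5:Add1
c7: CDB Add1=6; issue SUB r2<-Add1 | r0:5,r1:Add2,r2:Add1,r3:-4,r4:2,r5:6
c8: stall | r0:5,r1:Add2,r2:Add1,r3:-4,r4:2,r5:6

STATUS = TAG Add2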